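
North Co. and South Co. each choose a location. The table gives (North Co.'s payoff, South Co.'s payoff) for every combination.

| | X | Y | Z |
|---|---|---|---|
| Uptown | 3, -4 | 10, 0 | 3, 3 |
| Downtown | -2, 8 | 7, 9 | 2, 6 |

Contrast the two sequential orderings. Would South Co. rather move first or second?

If North Co. leads: South Co.'s best replies are Uptown→Z, Downtown→Y; North Co.'s induced payoffs 3, 7; outcome (Downtown, Y), payoffs (7, 9).
If South Co. leads: North Co.'s best replies are X→Uptown, Y→Uptown, Z→Uptown; South Co.'s induced payoffs -4, 0, 3; outcome (Uptown, Z), payoffs (3, 3).
South Co. gets 3 moving first and 9 moving second, so South Co. prefers to move second.

second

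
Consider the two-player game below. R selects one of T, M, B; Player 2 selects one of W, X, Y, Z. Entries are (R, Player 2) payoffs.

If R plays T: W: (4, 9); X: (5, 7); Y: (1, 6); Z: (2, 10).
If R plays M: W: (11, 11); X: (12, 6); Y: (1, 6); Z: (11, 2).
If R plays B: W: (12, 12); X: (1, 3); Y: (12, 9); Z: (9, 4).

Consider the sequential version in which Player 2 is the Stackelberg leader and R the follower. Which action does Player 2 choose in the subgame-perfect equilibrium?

W

Work backward from R's decision.
- W: BR = B, leader payoff 12.
- X: BR = M, leader payoff 6.
- Y: BR = B, leader payoff 9.
- Z: BR = M, leader payoff 2.
Maximizing over 12, 6, 9, 2, Player 2 chooses W. Subgame-perfect outcome: (B, W) with payoffs (12, 12).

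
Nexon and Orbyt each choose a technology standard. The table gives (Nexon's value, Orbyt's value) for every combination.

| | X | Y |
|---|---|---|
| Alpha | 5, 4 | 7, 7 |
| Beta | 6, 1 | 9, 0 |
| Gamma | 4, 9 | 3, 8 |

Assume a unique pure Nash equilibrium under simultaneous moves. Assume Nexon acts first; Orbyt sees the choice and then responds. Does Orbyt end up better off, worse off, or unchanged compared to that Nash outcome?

Backward induction with Nexon moving first.
- Alpha → Orbyt plays Y (best of 4, 7); Nexon gets 7.
- Beta → Orbyt plays X (best of 1, 0); Nexon gets 6.
- Gamma → Orbyt plays X (best of 9, 8); Nexon gets 4.
Nexon's induced payoffs are 7, 6, 4, so Nexon commits to Alpha. Subgame-perfect outcome: (Alpha, Y) with payoffs (7, 7).
Now find the simultaneous Nash equilibrium.
Nexon's best replies: X→Beta; Y→Beta.
Orbyt's best replies: Alpha→Y; Beta→X; Gamma→X.
The unique mutual best reply is (Beta, X), giving (6, 1).
Orbyt earns 7 sequentially versus 1 at the Nash outcome: better off.

better off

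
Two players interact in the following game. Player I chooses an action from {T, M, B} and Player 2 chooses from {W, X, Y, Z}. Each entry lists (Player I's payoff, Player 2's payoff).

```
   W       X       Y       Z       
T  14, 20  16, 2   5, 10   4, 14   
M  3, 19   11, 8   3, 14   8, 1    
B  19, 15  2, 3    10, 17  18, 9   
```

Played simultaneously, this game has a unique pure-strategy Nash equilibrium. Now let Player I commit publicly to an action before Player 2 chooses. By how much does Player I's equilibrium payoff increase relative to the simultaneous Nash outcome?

4

Solve by backward induction (Player I leads).
- T: Player 2 compares 20, 2, 10, 14 and picks W; Player I would get 14.
- M: Player 2 compares 19, 8, 14, 1 and picks W; Player I would get 3.
- B: Player 2 compares 15, 3, 17, 9 and picks Y; Player I would get 10.
Maximizing over 14, 3, 10, Player I chooses T. Subgame-perfect outcome: (T, W) with payoffs (14, 20).
Under simultaneous play:
Player I's best replies: W→B; X→T; Y→B; Z→B.
Player 2's best replies: T→W; M→W; B→Y.
The unique mutual best reply is (B, Y), giving (10, 17).
Player I's commitment gain: 14 − 10 = 4.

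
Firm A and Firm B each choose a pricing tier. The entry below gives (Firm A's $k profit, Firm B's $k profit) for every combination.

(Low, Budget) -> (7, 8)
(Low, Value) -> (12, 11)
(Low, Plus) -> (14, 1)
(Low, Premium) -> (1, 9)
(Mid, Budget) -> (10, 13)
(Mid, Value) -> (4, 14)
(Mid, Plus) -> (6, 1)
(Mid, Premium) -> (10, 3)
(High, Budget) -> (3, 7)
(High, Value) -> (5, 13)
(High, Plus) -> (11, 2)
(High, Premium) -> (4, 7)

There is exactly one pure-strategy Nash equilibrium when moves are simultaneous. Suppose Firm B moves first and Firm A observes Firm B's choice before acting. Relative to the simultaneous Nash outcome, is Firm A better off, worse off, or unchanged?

worse off

Backward induction with Firm B moving first.
- Budget: Firm A compares 7, 10, 3 and picks Mid; Firm B would get 13.
- Value: Firm A compares 12, 4, 5 and picks Low; Firm B would get 11.
- Plus: Firm A compares 14, 6, 11 and picks Low; Firm B would get 1.
- Premium: Firm A compares 1, 10, 4 and picks Mid; Firm B would get 3.
Maximizing over 13, 11, 1, 3, Firm B chooses Budget. Subgame-perfect outcome: (Mid, Budget) with payoffs (10, 13).
Now find the simultaneous Nash equilibrium.
Firm A's best replies: Budget→Mid; Value→Low; Plus→Low; Premium→Mid.
Firm B's best replies: Low→Value; Mid→Value; High→Value.
Only (Low, Value) has each player best-responding; Nash payoffs (12, 11).
Firm A earns 10 sequentially versus 12 at the Nash outcome: worse off.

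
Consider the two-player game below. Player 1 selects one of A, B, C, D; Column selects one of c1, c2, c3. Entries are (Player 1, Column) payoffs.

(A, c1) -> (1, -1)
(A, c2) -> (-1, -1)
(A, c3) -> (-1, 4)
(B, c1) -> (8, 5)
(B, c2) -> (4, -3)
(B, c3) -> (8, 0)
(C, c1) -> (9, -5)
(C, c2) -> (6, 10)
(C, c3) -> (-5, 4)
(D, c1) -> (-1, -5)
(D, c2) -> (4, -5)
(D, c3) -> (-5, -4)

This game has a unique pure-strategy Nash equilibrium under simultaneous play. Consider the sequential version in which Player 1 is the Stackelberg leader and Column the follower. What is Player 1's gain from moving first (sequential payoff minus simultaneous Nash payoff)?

2

Backward induction with Player 1 moving first.
- A: BR = c3, leader payoff -1.
- B: BR = c1, leader payoff 8.
- C: BR = c2, leader payoff 6.
- D: BR = c3, leader payoff -5.
Player 1's induced payoffs are -1, 8, 6, -5, so Player 1 commits to B. Subgame-perfect outcome: (B, c1) with payoffs (8, 5).
Under simultaneous play:
Player 1's best replies: c1→C; c2→C; c3→B.
Column's best replies: A→c3; B→c1; C→c2; D→c3.
The unique mutual best reply is (C, c2), giving (6, 10).
Player 1's commitment gain: 8 − 6 = 2.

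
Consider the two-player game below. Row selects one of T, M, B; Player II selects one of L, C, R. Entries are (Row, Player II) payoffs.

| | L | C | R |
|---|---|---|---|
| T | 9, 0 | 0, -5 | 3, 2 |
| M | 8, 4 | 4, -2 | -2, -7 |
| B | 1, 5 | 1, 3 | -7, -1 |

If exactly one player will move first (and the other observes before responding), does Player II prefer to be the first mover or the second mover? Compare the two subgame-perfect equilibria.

second

If Row leads: Player II's best replies are T→R, M→L, B→L; Row's induced payoffs 3, 8, 1; outcome (M, L), payoffs (8, 4).
If Player II leads: Row's best replies are L→T, C→M, R→T; Player II's induced payoffs 0, -2, 2; outcome (T, R), payoffs (3, 2).
Player II gets 2 moving first and 4 moving second, so Player II prefers to move second.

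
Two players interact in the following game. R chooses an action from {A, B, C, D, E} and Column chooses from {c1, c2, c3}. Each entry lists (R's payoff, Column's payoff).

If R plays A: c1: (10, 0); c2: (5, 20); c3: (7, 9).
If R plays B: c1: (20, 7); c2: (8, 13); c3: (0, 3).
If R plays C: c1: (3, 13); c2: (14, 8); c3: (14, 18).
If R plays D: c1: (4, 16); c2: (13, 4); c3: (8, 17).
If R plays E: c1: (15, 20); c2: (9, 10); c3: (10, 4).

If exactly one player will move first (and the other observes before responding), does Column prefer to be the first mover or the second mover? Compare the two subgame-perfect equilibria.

If R leads: Column's best replies are A→c2, B→c2, C→c3, D→c3, E→c1; R's induced payoffs 5, 8, 14, 8, 15; outcome (E, c1), payoffs (15, 20).
If Column leads: R's best replies are c1→B, c2→C, c3→C; Column's induced payoffs 7, 8, 18; outcome (C, c3), payoffs (14, 18).
Column gets 18 moving first and 20 moving second, so Column prefers to move second.

second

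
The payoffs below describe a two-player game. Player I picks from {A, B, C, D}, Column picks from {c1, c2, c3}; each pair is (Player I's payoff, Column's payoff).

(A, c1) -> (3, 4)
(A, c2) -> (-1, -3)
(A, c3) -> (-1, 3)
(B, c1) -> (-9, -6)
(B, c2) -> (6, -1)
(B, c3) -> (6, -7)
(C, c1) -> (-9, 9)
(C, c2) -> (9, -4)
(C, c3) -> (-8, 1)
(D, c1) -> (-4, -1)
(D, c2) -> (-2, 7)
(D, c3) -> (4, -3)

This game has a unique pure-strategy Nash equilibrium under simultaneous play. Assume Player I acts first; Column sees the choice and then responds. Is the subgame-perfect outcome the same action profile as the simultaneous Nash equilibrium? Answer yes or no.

Backward induction with Player I moving first.
- A: BR = c1, leader payoff 3.
- B: BR = c2, leader payoff 6.
- C: BR = c1, leader payoff -9.
- D: BR = c2, leader payoff -2.
Among 3, 6, -9, -2, the best is 6 at B. Subgame-perfect outcome: (B, c2) with payoffs (6, -1).
Now find the simultaneous Nash equilibrium.
Player I's best replies: c1→A; c2→C; c3→B.
Column's best replies: A→c1; B→c2; C→c1; D→c2.
The unique mutual best reply is (A, c1), giving (3, 4).
Sequential outcome (B, c2) differs from the Nash profile (A, c1).

no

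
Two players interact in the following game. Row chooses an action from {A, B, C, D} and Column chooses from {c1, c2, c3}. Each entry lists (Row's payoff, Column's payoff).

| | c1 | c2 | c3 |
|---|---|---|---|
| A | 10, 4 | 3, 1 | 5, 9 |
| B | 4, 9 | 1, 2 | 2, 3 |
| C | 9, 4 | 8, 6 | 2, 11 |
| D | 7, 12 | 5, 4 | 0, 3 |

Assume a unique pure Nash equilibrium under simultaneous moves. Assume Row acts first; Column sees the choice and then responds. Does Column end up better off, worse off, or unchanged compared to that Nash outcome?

better off

Backward induction with Row moving first.
- A: BR = c3, leader payoff 5.
- B: BR = c1, leader payoff 4.
- C: BR = c3, leader payoff 2.
- D: BR = c1, leader payoff 7.
Among 5, 4, 2, 7, the best is 7 at D. Subgame-perfect outcome: (D, c1) with payoffs (7, 12).
Under simultaneous play:
Row's best replies: c1→A; c2→C; c3→A.
Column's best replies: A→c3; B→c1; C→c3; D→c1.
The unique mutual best reply is (A, c3), giving (5, 9).
Column earns 12 sequentially versus 9 at the Nash outcome: better off.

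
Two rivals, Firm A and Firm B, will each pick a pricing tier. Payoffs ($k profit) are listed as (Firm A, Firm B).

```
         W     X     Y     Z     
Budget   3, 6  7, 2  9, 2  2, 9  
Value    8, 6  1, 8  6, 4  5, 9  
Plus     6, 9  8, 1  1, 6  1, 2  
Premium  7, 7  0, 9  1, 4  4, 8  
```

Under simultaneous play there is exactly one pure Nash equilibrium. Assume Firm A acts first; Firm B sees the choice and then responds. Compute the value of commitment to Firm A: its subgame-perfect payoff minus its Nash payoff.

1

Work backward from Firm B's decision.
- Budget → Firm B plays Z (best of 6, 2, 2, 9); Firm A gets 2.
- Value → Firm B plays Z (best of 6, 8, 4, 9); Firm A gets 5.
- Plus → Firm B plays W (best of 9, 1, 6, 2); Firm A gets 6.
- Premium → Firm B plays X (best of 7, 9, 4, 8); Firm A gets 0.
Among 2, 5, 6, 0, the best is 6 at Plus. Subgame-perfect outcome: (Plus, W) with payoffs (6, 9).
Under simultaneous play:
Firm A's best replies: W→Value; X→Plus; Y→Budget; Z→Value.
Firm B's best replies: Budget→Z; Value→Z; Plus→W; Premium→X.
Only (Value, Z) has each player best-responding; Nash payoffs (5, 9).
Firm A's commitment gain: 6 − 5 = 1.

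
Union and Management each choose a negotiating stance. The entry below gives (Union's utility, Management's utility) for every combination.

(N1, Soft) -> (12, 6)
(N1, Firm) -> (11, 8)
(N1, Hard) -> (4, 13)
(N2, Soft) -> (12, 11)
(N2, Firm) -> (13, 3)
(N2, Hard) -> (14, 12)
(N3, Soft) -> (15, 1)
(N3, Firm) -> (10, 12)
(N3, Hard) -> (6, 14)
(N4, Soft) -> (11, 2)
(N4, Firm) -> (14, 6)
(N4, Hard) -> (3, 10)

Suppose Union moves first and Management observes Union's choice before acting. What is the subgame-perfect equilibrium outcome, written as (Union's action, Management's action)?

Work backward from Management's decision.
- N1: Management compares 6, 8, 13 and picks Hard; Union would get 4.
- N2: Management compares 11, 3, 12 and picks Hard; Union would get 14.
- N3: Management compares 1, 12, 14 and picks Hard; Union would get 6.
- N4: Management compares 2, 6, 10 and picks Hard; Union would get 3.
Among 4, 14, 6, 3, the best is 14 at N2. Subgame-perfect outcome: (N2, Hard) with payoffs (14, 12).

(N2, Hard)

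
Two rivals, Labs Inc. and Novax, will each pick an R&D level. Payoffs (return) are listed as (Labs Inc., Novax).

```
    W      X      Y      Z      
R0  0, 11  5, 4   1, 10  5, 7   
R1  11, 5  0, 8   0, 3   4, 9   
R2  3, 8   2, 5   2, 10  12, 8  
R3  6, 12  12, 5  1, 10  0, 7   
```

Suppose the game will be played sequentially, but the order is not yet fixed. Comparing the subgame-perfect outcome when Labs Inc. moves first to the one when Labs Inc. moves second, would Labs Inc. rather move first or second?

first

If Labs Inc. leads: Novax's best replies are R0→W, R1→Z, R2→Y, R3→W; Labs Inc.'s induced payoffs 0, 4, 2, 6; outcome (R3, W), payoffs (6, 12).
If Novax leads: Labs Inc.'s best replies are W→R1, X→R3, Y→R2, Z→R2; Novax's induced payoffs 5, 5, 10, 8; outcome (R2, Y), payoffs (2, 10).
Labs Inc. gets 6 moving first and 2 moving second, so Labs Inc. prefers to move first.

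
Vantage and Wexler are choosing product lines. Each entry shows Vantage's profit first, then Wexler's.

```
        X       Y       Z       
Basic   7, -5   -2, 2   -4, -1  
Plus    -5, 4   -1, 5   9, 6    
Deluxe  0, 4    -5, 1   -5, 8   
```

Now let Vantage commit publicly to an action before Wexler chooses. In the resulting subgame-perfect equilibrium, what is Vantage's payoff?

9

Wexler best-responds to each possible Vantage move:
- Basic: BR = Y, leader payoff -2.
- Plus: BR = Z, leader payoff 9.
- Deluxe: BR = Z, leader payoff -5.
Among -2, 9, -5, the best is 9 at Plus. Subgame-perfect outcome: (Plus, Z) with payoffs (9, 6).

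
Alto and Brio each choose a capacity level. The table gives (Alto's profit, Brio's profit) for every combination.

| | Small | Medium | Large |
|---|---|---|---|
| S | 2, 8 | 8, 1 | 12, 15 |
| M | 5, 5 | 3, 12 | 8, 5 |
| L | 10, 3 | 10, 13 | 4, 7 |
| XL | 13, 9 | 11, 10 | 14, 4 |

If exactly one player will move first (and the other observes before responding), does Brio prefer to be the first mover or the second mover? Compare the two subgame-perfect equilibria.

second

If Alto leads: Brio's best replies are S→Large, M→Medium, L→Medium, XL→Medium; Alto's induced payoffs 12, 3, 10, 11; outcome (S, Large), payoffs (12, 15).
If Brio leads: Alto's best replies are Small→XL, Medium→XL, Large→XL; Brio's induced payoffs 9, 10, 4; outcome (XL, Medium), payoffs (11, 10).
Brio gets 10 moving first and 15 moving second, so Brio prefers to move second.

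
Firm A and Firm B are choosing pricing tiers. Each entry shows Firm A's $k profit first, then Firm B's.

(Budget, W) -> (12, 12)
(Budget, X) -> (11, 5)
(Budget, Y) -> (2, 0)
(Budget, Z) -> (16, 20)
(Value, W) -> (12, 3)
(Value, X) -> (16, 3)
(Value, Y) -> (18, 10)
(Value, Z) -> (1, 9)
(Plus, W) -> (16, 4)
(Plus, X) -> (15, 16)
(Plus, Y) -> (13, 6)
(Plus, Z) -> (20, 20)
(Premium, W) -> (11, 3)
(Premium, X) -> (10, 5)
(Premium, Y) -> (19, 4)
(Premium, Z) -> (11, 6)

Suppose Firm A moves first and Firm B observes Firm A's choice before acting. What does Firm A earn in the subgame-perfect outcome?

20

Firm B best-responds to each possible Firm A move:
- Budget: Firm B compares 12, 5, 0, 20 and picks Z; Firm A would get 16.
- Value: Firm B compares 3, 3, 10, 9 and picks Y; Firm A would get 18.
- Plus: Firm B compares 4, 16, 6, 20 and picks Z; Firm A would get 20.
- Premium: Firm B compares 3, 5, 4, 6 and picks Z; Firm A would get 11.
Firm A's induced payoffs are 16, 18, 20, 11, so Firm A commits to Plus. Subgame-perfect outcome: (Plus, Z) with payoffs (20, 20).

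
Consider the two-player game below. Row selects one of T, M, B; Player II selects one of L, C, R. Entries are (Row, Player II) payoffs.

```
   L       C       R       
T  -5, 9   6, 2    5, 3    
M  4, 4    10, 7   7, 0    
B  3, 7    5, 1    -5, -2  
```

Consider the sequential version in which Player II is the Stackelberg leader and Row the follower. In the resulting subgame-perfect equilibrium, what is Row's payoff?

10

Row best-responds to each possible Player II move:
- L: BR = M, leader payoff 4.
- C: BR = M, leader payoff 7.
- R: BR = M, leader payoff 0.
Among 4, 7, 0, the best is 7 at C. Subgame-perfect outcome: (M, C) with payoffs (10, 7).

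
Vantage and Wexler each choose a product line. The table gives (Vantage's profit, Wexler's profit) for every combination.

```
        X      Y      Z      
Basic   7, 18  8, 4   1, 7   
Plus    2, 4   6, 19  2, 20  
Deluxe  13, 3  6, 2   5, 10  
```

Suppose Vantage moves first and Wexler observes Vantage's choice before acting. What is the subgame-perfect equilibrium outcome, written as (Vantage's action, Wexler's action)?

Work backward from Wexler's decision.
- Basic: BR = X, leader payoff 7.
- Plus: BR = Z, leader payoff 2.
- Deluxe: BR = Z, leader payoff 5.
Among 7, 2, 5, the best is 7 at Basic. Subgame-perfect outcome: (Basic, X) with payoffs (7, 18).

(Basic, X)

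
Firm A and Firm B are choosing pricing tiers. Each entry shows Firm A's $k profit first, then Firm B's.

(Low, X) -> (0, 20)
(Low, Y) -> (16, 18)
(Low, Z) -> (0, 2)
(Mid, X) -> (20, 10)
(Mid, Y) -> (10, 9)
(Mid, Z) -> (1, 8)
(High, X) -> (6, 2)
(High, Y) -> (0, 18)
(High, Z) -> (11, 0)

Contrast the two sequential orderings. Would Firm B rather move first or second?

If Firm A leads: Firm B's best replies are Low→X, Mid→X, High→Y; Firm A's induced payoffs 0, 20, 0; outcome (Mid, X), payoffs (20, 10).
If Firm B leads: Firm A's best replies are X→Mid, Y→Low, Z→High; Firm B's induced payoffs 10, 18, 0; outcome (Low, Y), payoffs (16, 18).
Firm B gets 18 moving first and 10 moving second, so Firm B prefers to move first.

first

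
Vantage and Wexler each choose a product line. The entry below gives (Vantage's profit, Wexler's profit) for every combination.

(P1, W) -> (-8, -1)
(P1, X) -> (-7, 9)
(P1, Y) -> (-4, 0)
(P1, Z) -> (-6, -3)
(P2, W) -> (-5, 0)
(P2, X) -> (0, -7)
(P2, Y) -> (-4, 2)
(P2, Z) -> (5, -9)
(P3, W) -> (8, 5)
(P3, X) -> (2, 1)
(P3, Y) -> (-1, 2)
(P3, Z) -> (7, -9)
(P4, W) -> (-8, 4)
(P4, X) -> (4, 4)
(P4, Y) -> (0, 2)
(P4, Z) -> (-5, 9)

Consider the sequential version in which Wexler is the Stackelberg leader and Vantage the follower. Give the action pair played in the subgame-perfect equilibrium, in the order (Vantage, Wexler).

(P3, W)

Backward induction with Wexler moving first.
- W: Vantage compares -8, -5, 8, -8 and picks P3; Wexler would get 5.
- X: Vantage compares -7, 0, 2, 4 and picks P4; Wexler would get 4.
- Y: Vantage compares -4, -4, -1, 0 and picks P4; Wexler would get 2.
- Z: Vantage compares -6, 5, 7, -5 and picks P3; Wexler would get -9.
Maximizing over 5, 4, 2, -9, Wexler chooses W. Subgame-perfect outcome: (P3, W) with payoffs (8, 5).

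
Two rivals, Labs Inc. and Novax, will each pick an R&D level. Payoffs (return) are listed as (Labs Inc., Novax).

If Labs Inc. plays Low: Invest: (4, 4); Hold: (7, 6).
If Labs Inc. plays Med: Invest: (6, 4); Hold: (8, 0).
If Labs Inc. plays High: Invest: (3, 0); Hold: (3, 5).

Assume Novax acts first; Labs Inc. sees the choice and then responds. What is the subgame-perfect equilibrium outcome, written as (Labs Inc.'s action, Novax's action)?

(Med, Invest)

Solve by backward induction (Novax leads).
- Invest → Labs Inc. plays Med (best of 4, 6, 3); Novax gets 4.
- Hold → Labs Inc. plays Med (best of 7, 8, 3); Novax gets 0.
Among 4, 0, the best is 4 at Invest. Subgame-perfect outcome: (Med, Invest) with payoffs (6, 4).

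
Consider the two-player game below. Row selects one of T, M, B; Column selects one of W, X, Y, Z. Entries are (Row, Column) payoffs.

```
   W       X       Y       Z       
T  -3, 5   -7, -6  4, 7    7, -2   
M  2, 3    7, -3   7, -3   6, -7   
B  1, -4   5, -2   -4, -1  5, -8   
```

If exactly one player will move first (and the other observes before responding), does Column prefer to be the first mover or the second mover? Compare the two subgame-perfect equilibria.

second

If Row leads: Column's best replies are T→Y, M→W, B→Y; Row's induced payoffs 4, 2, -4; outcome (T, Y), payoffs (4, 7).
If Column leads: Row's best replies are W→M, X→M, Y→M, Z→T; Column's induced payoffs 3, -3, -3, -2; outcome (M, W), payoffs (2, 3).
Column gets 3 moving first and 7 moving second, so Column prefers to move second.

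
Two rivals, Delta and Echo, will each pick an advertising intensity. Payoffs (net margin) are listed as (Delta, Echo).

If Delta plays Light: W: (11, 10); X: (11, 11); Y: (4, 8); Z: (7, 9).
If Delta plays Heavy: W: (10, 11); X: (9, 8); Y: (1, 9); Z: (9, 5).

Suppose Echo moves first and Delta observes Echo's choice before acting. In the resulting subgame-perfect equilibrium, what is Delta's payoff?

Solve by backward induction (Echo leads).
- W: BR = Light, leader payoff 10.
- X: BR = Light, leader payoff 11.
- Y: BR = Light, leader payoff 8.
- Z: BR = Heavy, leader payoff 5.
Echo's induced payoffs are 10, 11, 8, 5, so Echo commits to X. Subgame-perfect outcome: (Light, X) with payoffs (11, 11).

11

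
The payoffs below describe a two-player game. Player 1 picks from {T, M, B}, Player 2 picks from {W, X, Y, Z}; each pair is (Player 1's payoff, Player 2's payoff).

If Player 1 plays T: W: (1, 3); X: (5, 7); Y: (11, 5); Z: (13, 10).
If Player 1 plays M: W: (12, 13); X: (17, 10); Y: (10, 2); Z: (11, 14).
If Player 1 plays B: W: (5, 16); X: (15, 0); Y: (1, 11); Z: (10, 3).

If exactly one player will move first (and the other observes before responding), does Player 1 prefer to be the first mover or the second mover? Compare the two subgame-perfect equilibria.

first

If Player 1 leads: Player 2's best replies are T→Z, M→Z, B→W; Player 1's induced payoffs 13, 11, 5; outcome (T, Z), payoffs (13, 10).
If Player 2 leads: Player 1's best replies are W→M, X→M, Y→T, Z→T; Player 2's induced payoffs 13, 10, 5, 10; outcome (M, W), payoffs (12, 13).
Player 1 gets 13 moving first and 12 moving second, so Player 1 prefers to move first.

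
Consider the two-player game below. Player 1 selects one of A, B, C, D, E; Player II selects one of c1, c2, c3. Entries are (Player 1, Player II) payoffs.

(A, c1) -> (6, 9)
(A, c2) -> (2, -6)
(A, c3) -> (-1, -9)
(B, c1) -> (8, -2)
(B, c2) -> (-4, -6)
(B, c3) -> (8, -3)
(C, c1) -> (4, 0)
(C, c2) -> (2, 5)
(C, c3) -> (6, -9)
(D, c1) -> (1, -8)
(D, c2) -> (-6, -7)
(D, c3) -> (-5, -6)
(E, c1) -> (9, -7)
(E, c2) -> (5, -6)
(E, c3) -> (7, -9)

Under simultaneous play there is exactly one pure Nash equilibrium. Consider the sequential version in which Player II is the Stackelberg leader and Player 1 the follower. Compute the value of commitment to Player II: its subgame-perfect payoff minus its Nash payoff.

Backward induction with Player II moving first.
- c1: BR = E, leader payoff -7.
- c2: BR = E, leader payoff -6.
- c3: BR = B, leader payoff -3.
Player II's induced payoffs are -7, -6, -3, so Player II commits to c3. Subgame-perfect outcome: (B, c3) with payoffs (8, -3).
Under simultaneous play:
Player 1's best replies: c1→E; c2→E; c3→B.
Player II's best replies: A→c1; B→c1; C→c2; D→c3; E→c2.
The unique mutual best reply is (E, c2), giving (5, -6).
Player II's commitment gain: -3 − -6 = 3.

3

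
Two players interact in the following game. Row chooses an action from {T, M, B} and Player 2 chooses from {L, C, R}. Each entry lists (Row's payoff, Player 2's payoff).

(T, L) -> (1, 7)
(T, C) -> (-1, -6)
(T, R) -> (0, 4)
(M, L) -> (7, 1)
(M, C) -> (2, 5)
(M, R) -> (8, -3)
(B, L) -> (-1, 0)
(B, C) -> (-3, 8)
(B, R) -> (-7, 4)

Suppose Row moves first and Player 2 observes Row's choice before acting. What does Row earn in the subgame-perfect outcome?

2

Work backward from Player 2's decision.
- T: BR = L, leader payoff 1.
- M: BR = C, leader payoff 2.
- B: BR = C, leader payoff -3.
Row's induced payoffs are 1, 2, -3, so Row commits to M. Subgame-perfect outcome: (M, C) with payoffs (2, 5).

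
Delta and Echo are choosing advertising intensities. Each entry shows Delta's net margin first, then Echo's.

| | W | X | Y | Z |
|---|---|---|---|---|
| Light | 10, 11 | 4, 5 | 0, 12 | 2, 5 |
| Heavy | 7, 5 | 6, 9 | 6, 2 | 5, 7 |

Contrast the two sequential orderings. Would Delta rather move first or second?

second

If Delta leads: Echo's best replies are Light→Y, Heavy→X; Delta's induced payoffs 0, 6; outcome (Heavy, X), payoffs (6, 9).
If Echo leads: Delta's best replies are W→Light, X→Heavy, Y→Heavy, Z→Heavy; Echo's induced payoffs 11, 9, 2, 7; outcome (Light, W), payoffs (10, 11).
Delta gets 6 moving first and 10 moving second, so Delta prefers to move second.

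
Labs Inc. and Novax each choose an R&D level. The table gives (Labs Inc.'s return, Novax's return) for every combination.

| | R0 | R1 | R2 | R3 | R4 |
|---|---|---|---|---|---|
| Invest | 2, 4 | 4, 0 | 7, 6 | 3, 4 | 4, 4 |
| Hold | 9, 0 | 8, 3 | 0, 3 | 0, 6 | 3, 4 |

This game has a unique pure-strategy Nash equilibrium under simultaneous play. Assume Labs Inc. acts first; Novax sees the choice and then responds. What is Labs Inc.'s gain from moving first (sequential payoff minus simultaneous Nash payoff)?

Novax best-responds to each possible Labs Inc. move:
- Invest → Novax plays R2 (best of 4, 0, 6, 4, 4); Labs Inc. gets 7.
- Hold → Novax plays R3 (best of 0, 3, 3, 6, 4); Labs Inc. gets 0.
Among 7, 0, the best is 7 at Invest. Subgame-perfect outcome: (Invest, R2) with payoffs (7, 6).
Under simultaneous play:
Labs Inc.'s best replies: R0→Hold; R1→Hold; R2→Invest; R3→Invest; R4→Invest.
Novax's best replies: Invest→R2; Hold→R3.
The unique mutual best reply is (Invest, R2), giving (7, 6).
Labs Inc.'s commitment gain: 7 − 7 = 0.

0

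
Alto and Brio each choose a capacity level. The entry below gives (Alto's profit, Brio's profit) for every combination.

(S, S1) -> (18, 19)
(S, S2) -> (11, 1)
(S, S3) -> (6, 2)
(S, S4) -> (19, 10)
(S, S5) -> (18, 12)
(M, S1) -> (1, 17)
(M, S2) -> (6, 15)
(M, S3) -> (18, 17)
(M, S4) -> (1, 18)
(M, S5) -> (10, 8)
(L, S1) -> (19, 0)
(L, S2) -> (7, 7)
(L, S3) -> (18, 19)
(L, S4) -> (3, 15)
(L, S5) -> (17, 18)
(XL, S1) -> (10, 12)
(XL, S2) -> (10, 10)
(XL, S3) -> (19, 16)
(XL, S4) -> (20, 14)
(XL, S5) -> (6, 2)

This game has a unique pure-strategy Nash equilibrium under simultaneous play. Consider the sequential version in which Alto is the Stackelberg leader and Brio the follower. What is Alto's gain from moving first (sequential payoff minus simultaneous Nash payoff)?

Work backward from Brio's decision.
- S → Brio plays S1 (best of 19, 1, 2, 10, 12); Alto gets 18.
- M → Brio plays S4 (best of 17, 15, 17, 18, 8); Alto gets 1.
- L → Brio plays S3 (best of 0, 7, 19, 15, 18); Alto gets 18.
- XL → Brio plays S3 (best of 12, 10, 16, 14, 2); Alto gets 19.
Among 18, 1, 18, 19, the best is 19 at XL. Subgame-perfect outcome: (XL, S3) with payoffs (19, 16).
Now find the simultaneous Nash equilibrium.
Alto's best replies: S1→L; S2→S; S3→XL; S4→XL; S5→S.
Brio's best replies: S→S1; M→S4; L→S3; XL→S3.
Only (XL, S3) has each player best-responding; Nash payoffs (19, 16).
Alto's commitment gain: 19 − 19 = 0.

0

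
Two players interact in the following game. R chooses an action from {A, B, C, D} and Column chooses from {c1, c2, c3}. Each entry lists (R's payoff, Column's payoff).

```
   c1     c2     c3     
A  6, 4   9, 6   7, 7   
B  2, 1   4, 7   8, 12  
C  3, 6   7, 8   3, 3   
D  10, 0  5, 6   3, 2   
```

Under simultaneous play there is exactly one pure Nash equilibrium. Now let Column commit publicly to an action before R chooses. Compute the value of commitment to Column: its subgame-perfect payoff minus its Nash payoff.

0

Solve by backward induction (Column leads).
- c1: BR = D, leader payoff 0.
- c2: BR = A, leader payoff 6.
- c3: BR = B, leader payoff 12.
Maximizing over 0, 6, 12, Column chooses c3. Subgame-perfect outcome: (B, c3) with payoffs (8, 12).
For the simultaneous game, intersect best replies.
R's best replies: c1→D; c2→A; c3→B.
Column's best replies: A→c3; B→c3; C→c2; D→c2.
Only (B, c3) has each player best-responding; Nash payoffs (8, 12).
Column's commitment gain: 12 − 12 = 0.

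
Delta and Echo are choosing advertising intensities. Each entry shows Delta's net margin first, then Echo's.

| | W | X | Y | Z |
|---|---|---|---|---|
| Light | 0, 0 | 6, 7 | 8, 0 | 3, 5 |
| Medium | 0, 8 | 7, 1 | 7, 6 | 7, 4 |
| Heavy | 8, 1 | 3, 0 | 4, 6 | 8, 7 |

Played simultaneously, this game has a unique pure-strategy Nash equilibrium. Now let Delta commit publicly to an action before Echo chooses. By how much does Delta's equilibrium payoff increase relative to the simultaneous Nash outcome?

0

Solve by backward induction (Delta leads).
- Light: Echo compares 0, 7, 0, 5 and picks X; Delta would get 6.
- Medium: Echo compares 8, 1, 6, 4 and picks W; Delta would get 0.
- Heavy: Echo compares 1, 0, 6, 7 and picks Z; Delta would get 8.
Delta's induced payoffs are 6, 0, 8, so Delta commits to Heavy. Subgame-perfect outcome: (Heavy, Z) with payoffs (8, 7).
Now find the simultaneous Nash equilibrium.
Delta's best replies: W→Heavy; X→Medium; Y→Light; Z→Heavy.
Echo's best replies: Light→X; Medium→W; Heavy→Z.
The unique mutual best reply is (Heavy, Z), giving (8, 7).
Delta's commitment gain: 8 − 8 = 0.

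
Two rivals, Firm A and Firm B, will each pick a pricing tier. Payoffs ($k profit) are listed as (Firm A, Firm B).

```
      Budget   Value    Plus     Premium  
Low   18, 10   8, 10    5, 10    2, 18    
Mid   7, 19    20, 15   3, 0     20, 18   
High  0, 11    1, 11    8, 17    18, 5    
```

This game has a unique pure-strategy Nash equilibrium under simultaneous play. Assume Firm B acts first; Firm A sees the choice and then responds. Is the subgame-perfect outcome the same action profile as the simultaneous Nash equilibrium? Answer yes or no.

Work backward from Firm A's decision.
- Budget: Firm A compares 18, 7, 0 and picks Low; Firm B would get 10.
- Value: Firm A compares 8, 20, 1 and picks Mid; Firm B would get 15.
- Plus: Firm A compares 5, 3, 8 and picks High; Firm B would get 17.
- Premium: Firm A compares 2, 20, 18 and picks Mid; Firm B would get 18.
Among 10, 15, 17, 18, the best is 18 at Premium. Subgame-perfect outcome: (Mid, Premium) with payoffs (20, 18).
Under simultaneous play:
Firm A's best replies: Budget→Low; Value→Mid; Plus→High; Premium→Mid.
Firm B's best replies: Low→Premium; Mid→Budget; High→Plus.
The unique mutual best reply is (High, Plus), giving (8, 17).
Sequential outcome (Mid, Premium) differs from the Nash profile (High, Plus).

no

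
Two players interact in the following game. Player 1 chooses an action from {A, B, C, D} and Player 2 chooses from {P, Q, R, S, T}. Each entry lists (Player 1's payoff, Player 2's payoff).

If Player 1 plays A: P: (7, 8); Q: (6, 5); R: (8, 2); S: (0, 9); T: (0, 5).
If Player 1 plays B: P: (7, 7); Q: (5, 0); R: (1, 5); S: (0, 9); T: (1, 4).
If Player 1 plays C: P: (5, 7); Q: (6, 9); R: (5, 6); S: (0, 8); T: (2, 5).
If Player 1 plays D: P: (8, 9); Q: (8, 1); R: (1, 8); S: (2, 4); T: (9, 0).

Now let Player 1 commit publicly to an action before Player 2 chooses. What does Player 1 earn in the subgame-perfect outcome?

Backward induction with Player 1 moving first.
- A → Player 2 plays S (best of 8, 5, 2, 9, 5); Player 1 gets 0.
- B → Player 2 plays S (best of 7, 0, 5, 9, 4); Player 1 gets 0.
- C → Player 2 plays Q (best of 7, 9, 6, 8, 5); Player 1 gets 6.
- D → Player 2 plays P (best of 9, 1, 8, 4, 0); Player 1 gets 8.
Player 1's induced payoffs are 0, 0, 6, 8, so Player 1 commits to D. Subgame-perfect outcome: (D, P) with payoffs (8, 9).

8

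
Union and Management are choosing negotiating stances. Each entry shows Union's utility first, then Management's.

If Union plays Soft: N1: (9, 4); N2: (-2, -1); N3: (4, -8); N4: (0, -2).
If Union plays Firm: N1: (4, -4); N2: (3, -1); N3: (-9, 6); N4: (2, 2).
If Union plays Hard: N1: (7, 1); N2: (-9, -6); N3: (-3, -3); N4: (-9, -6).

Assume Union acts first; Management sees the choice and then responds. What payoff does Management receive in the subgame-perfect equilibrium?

Management best-responds to each possible Union move:
- Soft: Management compares 4, -1, -8, -2 and picks N1; Union would get 9.
- Firm: Management compares -4, -1, 6, 2 and picks N3; Union would get -9.
- Hard: Management compares 1, -6, -3, -6 and picks N1; Union would get 7.
Union's induced payoffs are 9, -9, 7, so Union commits to Soft. Subgame-perfect outcome: (Soft, N1) with payoffs (9, 4).

4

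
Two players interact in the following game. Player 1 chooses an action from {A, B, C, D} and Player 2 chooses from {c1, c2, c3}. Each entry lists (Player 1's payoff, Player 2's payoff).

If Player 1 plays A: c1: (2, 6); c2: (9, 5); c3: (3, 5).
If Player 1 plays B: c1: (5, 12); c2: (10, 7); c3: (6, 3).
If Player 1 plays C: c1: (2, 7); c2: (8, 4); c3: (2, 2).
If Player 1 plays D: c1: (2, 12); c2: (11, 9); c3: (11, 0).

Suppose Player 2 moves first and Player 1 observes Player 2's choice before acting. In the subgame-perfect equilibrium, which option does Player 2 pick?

Player 1 best-responds to each possible Player 2 move:
- c1: BR = B, leader payoff 12.
- c2: BR = D, leader payoff 9.
- c3: BR = D, leader payoff 0.
Player 2's induced payoffs are 12, 9, 0, so Player 2 commits to c1. Subgame-perfect outcome: (B, c1) with payoffs (5, 12).

c1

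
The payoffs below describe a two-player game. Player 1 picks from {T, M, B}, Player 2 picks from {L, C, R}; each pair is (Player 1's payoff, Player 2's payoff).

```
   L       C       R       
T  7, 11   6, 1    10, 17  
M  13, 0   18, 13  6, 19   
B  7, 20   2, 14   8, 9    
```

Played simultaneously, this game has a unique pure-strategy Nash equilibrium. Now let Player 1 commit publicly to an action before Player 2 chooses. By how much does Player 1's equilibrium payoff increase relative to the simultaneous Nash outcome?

Backward induction with Player 1 moving first.
- T: BR = R, leader payoff 10.
- M: BR = R, leader payoff 6.
- B: BR = L, leader payoff 7.
Player 1's induced payoffs are 10, 6, 7, so Player 1 commits to T. Subgame-perfect outcome: (T, R) with payoffs (10, 17).
Under simultaneous play:
Player 1's best replies: L→M; C→M; R→T.
Player 2's best replies: T→R; M→R; B→L.
Only (T, R) has each player best-responding; Nash payoffs (10, 17).
Player 1's commitment gain: 10 − 10 = 0.

0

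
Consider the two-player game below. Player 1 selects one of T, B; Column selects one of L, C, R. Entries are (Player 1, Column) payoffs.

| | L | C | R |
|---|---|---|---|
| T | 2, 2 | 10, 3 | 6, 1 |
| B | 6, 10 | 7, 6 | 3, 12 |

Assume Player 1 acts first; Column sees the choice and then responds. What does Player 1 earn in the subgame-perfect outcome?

Backward induction with Player 1 moving first.
- T: Column compares 2, 3, 1 and picks C; Player 1 would get 10.
- B: Column compares 10, 6, 12 and picks R; Player 1 would get 3.
Among 10, 3, the best is 10 at T. Subgame-perfect outcome: (T, C) with payoffs (10, 3).

10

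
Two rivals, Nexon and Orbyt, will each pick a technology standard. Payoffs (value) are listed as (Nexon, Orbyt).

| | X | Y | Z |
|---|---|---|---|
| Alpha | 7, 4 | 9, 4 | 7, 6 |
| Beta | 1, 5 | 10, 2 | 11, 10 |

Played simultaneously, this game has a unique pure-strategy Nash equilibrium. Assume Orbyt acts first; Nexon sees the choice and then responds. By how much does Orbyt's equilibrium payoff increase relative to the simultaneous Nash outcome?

Solve by backward induction (Orbyt leads).
- X → Nexon plays Alpha (best of 7, 1); Orbyt gets 4.
- Y → Nexon plays Beta (best of 9, 10); Orbyt gets 2.
- Z → Nexon plays Beta (best of 7, 11); Orbyt gets 10.
Maximizing over 4, 2, 10, Orbyt chooses Z. Subgame-perfect outcome: (Beta, Z) with payoffs (11, 10).
Now find the simultaneous Nash equilibrium.
Nexon's best replies: X→Alpha; Y→Beta; Z→Beta.
Orbyt's best replies: Alpha→Z; Beta→Z.
The unique mutual best reply is (Beta, Z), giving (11, 10).
Orbyt's commitment gain: 10 − 10 = 0.

0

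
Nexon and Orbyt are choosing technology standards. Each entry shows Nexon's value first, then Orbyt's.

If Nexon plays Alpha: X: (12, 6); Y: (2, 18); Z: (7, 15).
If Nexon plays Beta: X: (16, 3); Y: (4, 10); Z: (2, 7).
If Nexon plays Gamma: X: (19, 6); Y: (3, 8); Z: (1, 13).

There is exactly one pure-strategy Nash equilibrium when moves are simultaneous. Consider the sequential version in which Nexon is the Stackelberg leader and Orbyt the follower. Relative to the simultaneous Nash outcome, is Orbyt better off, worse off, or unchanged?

unchanged

Orbyt best-responds to each possible Nexon move:
- Alpha: Orbyt compares 6, 18, 15 and picks Y; Nexon would get 2.
- Beta: Orbyt compares 3, 10, 7 and picks Y; Nexon would get 4.
- Gamma: Orbyt compares 6, 8, 13 and picks Z; Nexon would get 1.
Among 2, 4, 1, the best is 4 at Beta. Subgame-perfect outcome: (Beta, Y) with payoffs (4, 10).
Now find the simultaneous Nash equilibrium.
Nexon's best replies: X→Gamma; Y→Beta; Z→Alpha.
Orbyt's best replies: Alpha→Y; Beta→Y; Gamma→Z.
Only (Beta, Y) has each player best-responding; Nash payoffs (4, 10).
Orbyt earns 10 sequentially versus 10 at the Nash outcome: unchanged.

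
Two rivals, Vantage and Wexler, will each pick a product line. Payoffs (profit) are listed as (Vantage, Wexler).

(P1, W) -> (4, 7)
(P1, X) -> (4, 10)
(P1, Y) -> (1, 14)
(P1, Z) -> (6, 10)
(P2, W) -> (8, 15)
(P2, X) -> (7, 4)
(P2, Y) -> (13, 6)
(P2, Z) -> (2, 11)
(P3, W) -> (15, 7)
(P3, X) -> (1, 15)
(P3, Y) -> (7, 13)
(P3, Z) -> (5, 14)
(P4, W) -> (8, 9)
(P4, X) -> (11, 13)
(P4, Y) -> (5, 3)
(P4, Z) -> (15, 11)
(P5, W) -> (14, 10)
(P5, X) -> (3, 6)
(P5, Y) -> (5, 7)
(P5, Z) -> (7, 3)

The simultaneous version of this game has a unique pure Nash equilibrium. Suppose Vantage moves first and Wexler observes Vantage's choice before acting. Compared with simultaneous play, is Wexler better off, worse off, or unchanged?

Solve by backward induction (Vantage leads).
- P1: Wexler compares 7, 10, 14, 10 and picks Y; Vantage would get 1.
- P2: Wexler compares 15, 4, 6, 11 and picks W; Vantage would get 8.
- P3: Wexler compares 7, 15, 13, 14 and picks X; Vantage would get 1.
- P4: Wexler compares 9, 13, 3, 11 and picks X; Vantage would get 11.
- P5: Wexler compares 10, 6, 7, 3 and picks W; Vantage would get 14.
Vantage's induced payoffs are 1, 8, 1, 11, 14, so Vantage commits to P5. Subgame-perfect outcome: (P5, W) with payoffs (14, 10).
Under simultaneous play:
Vantage's best replies: W→P3; X→P4; Y→P2; Z→P4.
Wexler's best replies: P1→Y; P2→W; P3→X; P4→X; P5→W.
Only (P4, X) has each player best-responding; Nash payoffs (11, 13).
Wexler earns 10 sequentially versus 13 at the Nash outcome: worse off.

worse off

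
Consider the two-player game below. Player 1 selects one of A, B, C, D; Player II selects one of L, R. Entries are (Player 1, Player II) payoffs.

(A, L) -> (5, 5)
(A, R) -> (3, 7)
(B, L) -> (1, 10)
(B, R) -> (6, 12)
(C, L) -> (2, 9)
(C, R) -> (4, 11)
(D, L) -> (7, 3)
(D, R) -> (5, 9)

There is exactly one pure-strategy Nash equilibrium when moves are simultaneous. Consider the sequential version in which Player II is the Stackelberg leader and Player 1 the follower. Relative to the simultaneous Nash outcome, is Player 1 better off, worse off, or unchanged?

Player 1 best-responds to each possible Player II move:
- L: Player 1 compares 5, 1, 2, 7 and picks D; Player II would get 3.
- R: Player 1 compares 3, 6, 4, 5 and picks B; Player II would get 12.
Maximizing over 3, 12, Player II chooses R. Subgame-perfect outcome: (B, R) with payoffs (6, 12).
Under simultaneous play:
Player 1's best replies: L→D; R→B.
Player II's best replies: A→R; B→R; C→R; D→R.
The unique mutual best reply is (B, R), giving (6, 12).
Player 1 earns 6 sequentially versus 6 at the Nash outcome: unchanged.

unchanged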